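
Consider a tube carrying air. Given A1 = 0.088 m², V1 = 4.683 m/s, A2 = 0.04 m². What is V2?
Formula: V_2 = \frac{A_1 V_1}{A_2}
V2 = 0.088·4.683/0.04 = 10.3 m/s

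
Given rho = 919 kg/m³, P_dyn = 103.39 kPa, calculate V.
Formula: P_{dyn} = \frac{1}{2} \rho V^2
Substituting knowns: 103.39 = 0.5·919·V²/1000
Solving for V: V = √(2·(103.39·1000)/919) = 15 m/s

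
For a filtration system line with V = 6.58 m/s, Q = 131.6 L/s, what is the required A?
Formula: Q = A V
Substituting knowns: 131.6 = A·6.58·1000
Solving for A: A = (131.6/1000)/6.58 = 0.02 m²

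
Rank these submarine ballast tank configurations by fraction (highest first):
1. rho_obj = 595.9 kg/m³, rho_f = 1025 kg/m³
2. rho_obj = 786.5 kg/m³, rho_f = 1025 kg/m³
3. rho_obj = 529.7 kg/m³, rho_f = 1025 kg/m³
Case 1: fraction = 0.5814
Case 2: fraction = 0.7673
Case 3: fraction = 0.5168
Ranking (highest first): 2, 1, 3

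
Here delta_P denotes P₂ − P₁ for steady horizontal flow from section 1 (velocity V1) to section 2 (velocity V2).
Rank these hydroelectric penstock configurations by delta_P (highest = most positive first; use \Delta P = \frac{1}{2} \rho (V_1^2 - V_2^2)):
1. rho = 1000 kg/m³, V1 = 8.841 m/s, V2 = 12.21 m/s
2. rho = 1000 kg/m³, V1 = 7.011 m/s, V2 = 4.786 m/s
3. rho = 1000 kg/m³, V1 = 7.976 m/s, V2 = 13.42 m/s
Case 1: delta_P = -35.46 kPa
Case 2: delta_P = 13.12 kPa
Case 3: delta_P = -58.24 kPa
Ranking (highest first): 2, 1, 3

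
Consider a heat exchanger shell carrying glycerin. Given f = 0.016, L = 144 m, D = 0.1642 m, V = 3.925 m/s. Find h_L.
Formula: h_L = f \frac{L}{D} \frac{V^2}{2g}
h_L = 0.016·(144/0.1642)·3.925²/(2·9.81) = 11.02 m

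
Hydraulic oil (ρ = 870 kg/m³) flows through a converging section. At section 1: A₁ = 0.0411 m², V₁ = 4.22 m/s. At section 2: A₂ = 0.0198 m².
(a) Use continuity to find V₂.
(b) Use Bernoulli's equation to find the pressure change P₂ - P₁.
(a) Continuity: A₁V₁=A₂V₂ -> V₂=A₁V₁/A₂=0.0411*4.22/0.0198=8.76 m/s
(b) Bernoulli: P₂-P₁=0.5*rho*(V₁^2-V₂^2)/1000=0.5*870*(4.22^2-8.76^2)/1000=-25.63 kPa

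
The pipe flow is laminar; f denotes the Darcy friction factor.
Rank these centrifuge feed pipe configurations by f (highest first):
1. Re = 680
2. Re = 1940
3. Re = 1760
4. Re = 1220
Case 1: f = 0.09412
Case 2: f = 0.03299
Case 3: f = 0.03636
Case 4: f = 0.05246
Ranking (highest first): 1, 4, 3, 2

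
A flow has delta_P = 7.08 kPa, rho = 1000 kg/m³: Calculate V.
Formula: V = \sqrt{\frac{2 \Delta P}{\rho}}
V = √(2·(7.08·1000)/1000) = 3.763 m/s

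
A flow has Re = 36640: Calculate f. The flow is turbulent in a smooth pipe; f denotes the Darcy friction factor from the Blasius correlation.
Formula: f = \frac{0.316}{Re^{0.25}}
f = 0.316/36640^0.25 = 0.02284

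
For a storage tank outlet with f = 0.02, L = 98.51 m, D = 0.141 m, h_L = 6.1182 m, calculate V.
Formula: h_L = f \frac{L}{D} \frac{V^2}{2g}
Substituting knowns: 6.1182 = 0.02·(98.51/0.141)·V²/(2·9.81)
Solving for V: V = √(6.1182·2·9.81/(0.02·(98.51/0.141))) = 2.931 m/s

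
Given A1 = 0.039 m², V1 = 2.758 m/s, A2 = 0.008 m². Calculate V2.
Formula: V_2 = \frac{A_1 V_1}{A_2}
V2 = 0.039·2.758/0.008 = 13.45 m/s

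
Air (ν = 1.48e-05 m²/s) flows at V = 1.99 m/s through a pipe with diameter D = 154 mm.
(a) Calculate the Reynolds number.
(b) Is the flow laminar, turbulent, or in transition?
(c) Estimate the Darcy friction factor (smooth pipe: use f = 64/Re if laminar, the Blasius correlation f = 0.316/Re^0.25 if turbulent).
(a) Re = V·D/ν = 1.99·0.154/1.48e-05 = 20707
(b) Flow regime: turbulent (Re > 4000)
(c) Friction factor: f = 0.316/Re^0.25 = 0.316/20707^0.25 = 0.02634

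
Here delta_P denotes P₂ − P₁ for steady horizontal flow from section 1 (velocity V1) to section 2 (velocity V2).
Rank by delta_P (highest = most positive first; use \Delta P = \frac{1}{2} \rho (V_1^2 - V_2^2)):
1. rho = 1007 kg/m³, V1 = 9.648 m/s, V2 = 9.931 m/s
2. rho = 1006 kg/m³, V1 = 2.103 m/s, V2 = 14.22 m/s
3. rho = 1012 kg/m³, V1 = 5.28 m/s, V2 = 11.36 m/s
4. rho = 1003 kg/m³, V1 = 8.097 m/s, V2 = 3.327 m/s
Case 1: delta_P = -2.79 kPa
Case 2: delta_P = -99.49 kPa
Case 3: delta_P = -51.19 kPa
Case 4: delta_P = 27.33 kPa
Ranking (highest first): 4, 1, 3, 2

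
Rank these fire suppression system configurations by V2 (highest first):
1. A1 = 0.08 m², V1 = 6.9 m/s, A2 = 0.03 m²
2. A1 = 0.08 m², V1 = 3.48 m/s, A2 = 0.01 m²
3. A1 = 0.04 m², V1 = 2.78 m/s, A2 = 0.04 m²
Case 1: V2 = 18.4 m/s
Case 2: V2 = 27.84 m/s
Case 3: V2 = 2.78 m/s
Ranking (highest first): 2, 1, 3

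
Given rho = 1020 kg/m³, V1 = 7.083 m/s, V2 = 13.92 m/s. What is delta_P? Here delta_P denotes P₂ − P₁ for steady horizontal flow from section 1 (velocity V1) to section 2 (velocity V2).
Formula: \Delta P = \frac{1}{2} \rho (V_1^2 - V_2^2)
delta_P = 0.5·1020·(7.083² − 13.92²)/1000 = -73.23 kPa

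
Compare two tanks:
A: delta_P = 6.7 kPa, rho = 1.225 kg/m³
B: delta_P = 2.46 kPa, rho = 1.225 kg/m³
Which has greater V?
V(A) = 104.6 m/s, V(B) = 63.37 m/s. Answer: A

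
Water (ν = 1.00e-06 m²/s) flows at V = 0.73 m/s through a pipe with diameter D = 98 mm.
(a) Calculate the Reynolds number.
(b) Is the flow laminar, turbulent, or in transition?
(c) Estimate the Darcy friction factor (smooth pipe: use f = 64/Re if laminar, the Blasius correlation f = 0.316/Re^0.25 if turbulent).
(a) Re = V·D/ν = 0.73·0.098/1.00e-06 = 71540
(b) Flow regime: turbulent (Re > 4000)
(c) Friction factor: f = 0.316/Re^0.25 = 0.316/71540^0.25 = 0.01932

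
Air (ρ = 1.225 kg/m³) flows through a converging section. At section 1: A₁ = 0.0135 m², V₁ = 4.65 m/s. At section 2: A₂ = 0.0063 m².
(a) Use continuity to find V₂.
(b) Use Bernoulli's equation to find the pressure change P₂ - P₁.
(a) Continuity: A₁V₁=A₂V₂ -> V₂=A₁V₁/A₂=0.0135*4.65/0.0063=9.96 m/s
(b) Bernoulli: P₂-P₁=0.5*rho*(V₁^2-V₂^2)/1000=0.5*1.225*(4.65^2-9.96^2)/1000=-0.04752 kPa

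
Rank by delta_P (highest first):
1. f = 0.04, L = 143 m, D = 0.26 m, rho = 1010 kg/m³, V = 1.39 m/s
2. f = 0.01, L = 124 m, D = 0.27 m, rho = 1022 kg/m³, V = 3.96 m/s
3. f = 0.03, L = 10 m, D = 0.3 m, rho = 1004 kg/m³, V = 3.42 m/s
Case 1: delta_P = 21.47 kPa
Case 2: delta_P = 36.8 kPa
Case 3: delta_P = 5.872 kPa
Ranking (highest first): 2, 1, 3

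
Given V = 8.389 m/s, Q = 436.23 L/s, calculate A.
Formula: Q = A V
Substituting knowns: 436.23 = A·8.389·1000
Solving for A: A = (436.23/1000)/8.389 = 0.052 m²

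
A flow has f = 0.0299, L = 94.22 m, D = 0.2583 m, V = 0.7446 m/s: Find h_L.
Formula: h_L = f \frac{L}{D} \frac{V^2}{2g}
h_L = 0.0299·(94.22/0.2583)·0.7446²/(2·9.81) = 0.3082 m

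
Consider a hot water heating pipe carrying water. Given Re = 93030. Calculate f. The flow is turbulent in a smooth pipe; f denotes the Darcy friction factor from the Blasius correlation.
Formula: f = \frac{0.316}{Re^{0.25}}
f = 0.316/93030^0.25 = 0.01809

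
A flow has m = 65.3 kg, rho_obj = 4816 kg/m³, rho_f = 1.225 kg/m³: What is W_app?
Formula: W_{app} = mg\left(1 - \frac{\rho_f}{\rho_{obj}}\right)
W_app = 65.3·9.81·(1 − 1.225/4816) = 640.4 N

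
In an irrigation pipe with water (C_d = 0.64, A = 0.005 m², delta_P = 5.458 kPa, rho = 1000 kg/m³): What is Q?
Formula: Q = C_d A \sqrt{\frac{2 \Delta P}{\rho}}
Q = 0.64·0.005·√(2·(5.458·1000)/1000)·1000 = 10.57 L/s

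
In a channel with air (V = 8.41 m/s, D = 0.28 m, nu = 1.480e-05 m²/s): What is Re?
Formula: Re = \frac{V D}{\nu}
Re = 8.41·0.28/1.480e-05 = 159108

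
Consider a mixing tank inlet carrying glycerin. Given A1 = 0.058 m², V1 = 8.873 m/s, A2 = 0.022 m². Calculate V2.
Formula: V_2 = \frac{A_1 V_1}{A_2}
V2 = 0.058·8.873/0.022 = 23.39 m/s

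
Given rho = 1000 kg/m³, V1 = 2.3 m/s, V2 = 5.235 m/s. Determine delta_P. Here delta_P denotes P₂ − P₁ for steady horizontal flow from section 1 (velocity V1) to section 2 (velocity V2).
Formula: \Delta P = \frac{1}{2} \rho (V_1^2 - V_2^2)
delta_P = 0.5·1000·(2.3² − 5.235²)/1000 = -11.06 kPa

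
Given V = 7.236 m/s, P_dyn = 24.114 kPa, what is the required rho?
Formula: P_{dyn} = \frac{1}{2} \rho V^2
Substituting knowns: 24.114 = 0.5·rho·7.236²/1000
Solving for rho: rho = 2·(24.114·1000)/7.236² = 921.1 kg/m³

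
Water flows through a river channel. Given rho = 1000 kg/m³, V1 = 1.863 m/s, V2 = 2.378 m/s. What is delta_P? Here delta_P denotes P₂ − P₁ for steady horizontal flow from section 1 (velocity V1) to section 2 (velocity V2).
Formula: \Delta P = \frac{1}{2} \rho (V_1^2 - V_2^2)
delta_P = 0.5·1000·(1.863² − 2.378²)/1000 = -1.092 kPa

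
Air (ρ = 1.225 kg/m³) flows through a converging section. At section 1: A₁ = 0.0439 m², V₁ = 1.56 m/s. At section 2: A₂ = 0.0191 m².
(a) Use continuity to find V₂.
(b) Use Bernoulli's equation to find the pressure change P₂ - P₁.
(a) Continuity: A₁V₁=A₂V₂ -> V₂=A₁V₁/A₂=0.0439*1.56/0.0191=3.59 m/s
(b) Bernoulli: P₂-P₁=0.5*rho*(V₁^2-V₂^2)/1000=0.5*1.225*(1.56^2-3.59^2)/1000=-0.006403 kPa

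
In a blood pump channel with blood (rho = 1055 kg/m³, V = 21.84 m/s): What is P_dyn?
Formula: P_{dyn} = \frac{1}{2} \rho V^2
P_dyn = 0.5·1055·21.84²/1000 = 251.6 kPa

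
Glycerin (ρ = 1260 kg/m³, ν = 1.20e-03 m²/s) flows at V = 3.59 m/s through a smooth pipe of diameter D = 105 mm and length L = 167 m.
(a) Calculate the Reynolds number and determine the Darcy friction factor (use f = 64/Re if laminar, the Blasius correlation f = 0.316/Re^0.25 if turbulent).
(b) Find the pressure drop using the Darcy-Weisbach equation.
(a) Re = V·D/ν = 3.59·0.105/1.20e-03 = 314.12 → laminar (Re < 2300); f = 64/Re = 64/314.12 = 0.20374
(b) Darcy-Weisbach: ΔP = f·(L/D)·½ρV²/1000 = 0.20374·(167/0.105)·½·1260·3.59²/1000 = 2631 kPa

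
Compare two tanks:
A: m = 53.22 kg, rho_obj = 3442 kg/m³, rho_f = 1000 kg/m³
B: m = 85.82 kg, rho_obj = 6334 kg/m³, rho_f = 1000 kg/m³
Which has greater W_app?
W_app(A) = 370.4 N, W_app(B) = 709 N. Answer: B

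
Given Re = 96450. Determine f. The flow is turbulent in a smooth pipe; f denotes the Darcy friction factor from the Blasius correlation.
Formula: f = \frac{0.316}{Re^{0.25}}
f = 0.316/96450^0.25 = 0.01793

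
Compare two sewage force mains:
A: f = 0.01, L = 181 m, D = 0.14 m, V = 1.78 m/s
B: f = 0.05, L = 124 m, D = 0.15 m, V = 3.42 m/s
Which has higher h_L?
h_L(A) = 2.088 m, h_L(B) = 24.64 m. Answer: B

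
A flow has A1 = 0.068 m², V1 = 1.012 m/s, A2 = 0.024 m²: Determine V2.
Formula: V_2 = \frac{A_1 V_1}{A_2}
V2 = 0.068·1.012/0.024 = 2.867 m/s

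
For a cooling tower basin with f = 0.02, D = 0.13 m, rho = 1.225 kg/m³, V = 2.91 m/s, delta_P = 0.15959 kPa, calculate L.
Formula: \Delta P = f \frac{L}{D} \frac{\rho V^2}{2}
Substituting knowns: 0.15959 = 0.02·(L/0.13)·0.5·1.225·2.91²/1000
Solving for L: L = (0.15959·1000)·0.13/(0.02·0.5·1.225·2.91²) = 200 m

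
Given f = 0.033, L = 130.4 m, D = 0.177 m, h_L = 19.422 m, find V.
Formula: h_L = f \frac{L}{D} \frac{V^2}{2g}
Substituting knowns: 19.422 = 0.033·(130.4/0.177)·V²/(2·9.81)
Solving for V: V = √(19.422·2·9.81/(0.033·(130.4/0.177))) = 3.959 m/s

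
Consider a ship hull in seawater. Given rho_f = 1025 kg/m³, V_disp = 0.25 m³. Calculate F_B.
Formula: F_B = \rho_f g V_{disp}
F_B = 1025·9.81·0.25 = 2514 N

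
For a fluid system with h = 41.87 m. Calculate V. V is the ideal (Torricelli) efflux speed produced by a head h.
Formula: V = \sqrt{2 g h}
V = √(2·9.81·41.87) = 28.66 m/s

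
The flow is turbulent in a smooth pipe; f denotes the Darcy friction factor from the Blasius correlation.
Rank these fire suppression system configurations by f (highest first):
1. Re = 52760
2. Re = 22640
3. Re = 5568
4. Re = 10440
Case 1: f = 0.02085
Case 2: f = 0.02576
Case 3: f = 0.03658
Case 4: f = 0.03126
Ranking (highest first): 3, 4, 2, 1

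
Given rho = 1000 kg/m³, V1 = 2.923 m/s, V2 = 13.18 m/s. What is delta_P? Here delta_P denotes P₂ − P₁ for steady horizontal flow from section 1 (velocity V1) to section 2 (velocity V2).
Formula: \Delta P = \frac{1}{2} \rho (V_1^2 - V_2^2)
delta_P = 0.5·1000·(2.923² − 13.18²)/1000 = -82.58 kPa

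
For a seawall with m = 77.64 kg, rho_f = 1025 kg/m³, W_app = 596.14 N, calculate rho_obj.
Formula: W_{app} = mg\left(1 - \frac{\rho_f}{\rho_{obj}}\right)
Substituting knowns: 596.14 = 77.64·9.81·(1 − 1025/rho_obj)
Solving for rho_obj: rho_obj = 1025/(1 − 596.14/(77.64·9.81)) = 4717 kg/m³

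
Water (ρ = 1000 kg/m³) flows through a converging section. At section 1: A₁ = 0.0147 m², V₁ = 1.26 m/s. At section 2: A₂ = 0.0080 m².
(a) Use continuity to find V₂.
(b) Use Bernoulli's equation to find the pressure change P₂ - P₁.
(a) Continuity: A₁V₁=A₂V₂ -> V₂=A₁V₁/A₂=0.0147*1.26/0.0080=2.32 m/s
(b) Bernoulli: P₂-P₁=0.5*rho*(V₁^2-V₂^2)/1000=0.5*1000*(1.26^2-2.32^2)/1000=-1.897 kPa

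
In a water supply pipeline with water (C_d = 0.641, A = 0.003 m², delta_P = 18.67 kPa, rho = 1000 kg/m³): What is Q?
Formula: Q = C_d A \sqrt{\frac{2 \Delta P}{\rho}}
Q = 0.641·0.003·√(2·(18.67·1000)/1000)·1000 = 11.75 L/s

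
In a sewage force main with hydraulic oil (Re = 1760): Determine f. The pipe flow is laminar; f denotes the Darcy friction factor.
Formula: f = \frac{64}{Re}
f = 64/1760 = 0.03636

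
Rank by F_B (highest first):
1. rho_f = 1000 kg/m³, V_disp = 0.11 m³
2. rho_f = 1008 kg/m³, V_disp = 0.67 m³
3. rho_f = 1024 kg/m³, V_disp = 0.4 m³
Case 1: F_B = 1079 N
Case 2: F_B = 6625 N
Case 3: F_B = 4018 N
Ranking (highest first): 2, 3, 1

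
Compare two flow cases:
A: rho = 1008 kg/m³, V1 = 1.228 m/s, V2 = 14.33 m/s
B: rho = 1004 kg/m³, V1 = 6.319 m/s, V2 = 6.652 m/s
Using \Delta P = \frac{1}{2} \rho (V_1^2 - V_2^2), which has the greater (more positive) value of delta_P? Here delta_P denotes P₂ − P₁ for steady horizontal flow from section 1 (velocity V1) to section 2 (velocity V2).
delta_P(A) = -102.7 kPa, delta_P(B) = -2.168 kPa. Answer: B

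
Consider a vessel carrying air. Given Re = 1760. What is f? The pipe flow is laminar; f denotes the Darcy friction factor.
Formula: f = \frac{64}{Re}
f = 64/1760 = 0.03636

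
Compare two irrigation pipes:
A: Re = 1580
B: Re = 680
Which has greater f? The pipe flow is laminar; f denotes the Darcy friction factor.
f(A) = 0.04051, f(B) = 0.09412. Answer: B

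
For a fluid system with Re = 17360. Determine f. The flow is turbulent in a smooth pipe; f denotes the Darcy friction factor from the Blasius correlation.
Formula: f = \frac{0.316}{Re^{0.25}}
f = 0.316/17360^0.25 = 0.02753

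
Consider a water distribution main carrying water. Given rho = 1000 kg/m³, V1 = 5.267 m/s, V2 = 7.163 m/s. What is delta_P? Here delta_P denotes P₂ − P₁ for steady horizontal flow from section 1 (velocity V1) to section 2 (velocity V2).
Formula: \Delta P = \frac{1}{2} \rho (V_1^2 - V_2^2)
delta_P = 0.5·1000·(5.267² − 7.163²)/1000 = -11.78 kPa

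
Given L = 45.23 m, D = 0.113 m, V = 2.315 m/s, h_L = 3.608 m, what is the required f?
Formula: h_L = f \frac{L}{D} \frac{V^2}{2g}
Substituting knowns: 3.608 = f·(45.23/0.113)·2.315²/(2·9.81)
Solving for f: f = 3.608·2·9.81/((45.23/0.113)·2.315²) = 0.033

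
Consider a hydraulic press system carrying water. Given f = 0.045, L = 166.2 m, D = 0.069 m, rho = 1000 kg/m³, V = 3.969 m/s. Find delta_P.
Formula: \Delta P = f \frac{L}{D} \frac{\rho V^2}{2}
delta_P = 0.045·(166.2/0.069)·0.5·1000·3.969²/1000 = 853.7 kPa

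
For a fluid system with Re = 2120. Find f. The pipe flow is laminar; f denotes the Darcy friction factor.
Formula: f = \frac{64}{Re}
f = 64/2120 = 0.03019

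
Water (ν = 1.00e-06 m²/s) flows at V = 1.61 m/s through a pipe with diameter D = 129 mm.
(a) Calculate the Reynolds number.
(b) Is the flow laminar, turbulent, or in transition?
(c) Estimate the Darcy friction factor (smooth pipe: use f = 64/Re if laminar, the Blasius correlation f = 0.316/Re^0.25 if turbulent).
(a) Re = V·D/ν = 1.61·0.129/1.00e-06 = 207690
(b) Flow regime: turbulent (Re > 4000)
(c) Friction factor: f = 0.316/Re^0.25 = 0.316/207690^0.25 = 0.0148 (Blasius is strictly valid for Re ≲ 1e5; used here as the smooth-pipe estimate the problem specifies)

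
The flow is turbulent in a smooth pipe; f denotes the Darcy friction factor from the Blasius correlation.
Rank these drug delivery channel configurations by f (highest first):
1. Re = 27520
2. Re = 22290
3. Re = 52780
Case 1: f = 0.02453
Case 2: f = 0.02586
Case 3: f = 0.02085
Ranking (highest first): 2, 1, 3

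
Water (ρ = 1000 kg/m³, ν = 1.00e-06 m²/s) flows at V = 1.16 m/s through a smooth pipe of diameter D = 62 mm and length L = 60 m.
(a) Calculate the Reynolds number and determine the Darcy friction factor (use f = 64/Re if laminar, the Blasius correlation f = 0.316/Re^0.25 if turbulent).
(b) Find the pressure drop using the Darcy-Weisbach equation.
(a) Re = V·D/ν = 1.16·0.062/1.00e-06 = 71920 → turbulent (Re > 4000); f = 0.316/Re^0.25 = 0.316/71920^0.25 = 0.019296
(b) Darcy-Weisbach: ΔP = f·(L/D)·½ρV²/1000 = 0.019296·(60/0.062)·½·1000·1.16²/1000 = 12.56 kPa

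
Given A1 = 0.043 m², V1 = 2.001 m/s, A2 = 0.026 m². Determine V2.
Formula: V_2 = \frac{A_1 V_1}{A_2}
V2 = 0.043·2.001/0.026 = 3.309 m/s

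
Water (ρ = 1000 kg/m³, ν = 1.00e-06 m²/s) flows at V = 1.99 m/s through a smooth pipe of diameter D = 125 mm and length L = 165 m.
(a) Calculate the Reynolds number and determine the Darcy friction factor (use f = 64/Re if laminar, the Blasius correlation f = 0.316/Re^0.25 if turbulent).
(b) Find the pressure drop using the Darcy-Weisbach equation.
(a) Re = V·D/ν = 1.99·0.125/1.00e-06 = 248750 → turbulent (Re > 4000); f = 0.316/Re^0.25 = 0.316/248750^0.25 = 0.01415 (Blasius is strictly valid for Re ≲ 1e5; used here as the smooth-pipe estimate the problem specifies)
(b) Darcy-Weisbach: ΔP = f·(L/D)·½ρV²/1000 = 0.01415·(165/0.125)·½·1000·1.99²/1000 = 36.98 kPa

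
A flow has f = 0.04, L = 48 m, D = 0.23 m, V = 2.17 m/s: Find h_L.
Formula: h_L = f \frac{L}{D} \frac{V^2}{2g}
h_L = 0.04·(48/0.23)·2.17²/(2·9.81) = 2.004 m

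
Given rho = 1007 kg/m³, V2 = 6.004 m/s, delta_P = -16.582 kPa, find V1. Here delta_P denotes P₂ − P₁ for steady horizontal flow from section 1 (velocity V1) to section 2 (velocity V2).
Formula: \Delta P = \frac{1}{2} \rho (V_1^2 - V_2^2)
Substituting knowns: -16.582 = 0.5·1007·(V1² − 6.004²)/1000
Solving for V1: V1 = √(6.004² + 2·(-16.582·1000)/1007) = 1.765 m/s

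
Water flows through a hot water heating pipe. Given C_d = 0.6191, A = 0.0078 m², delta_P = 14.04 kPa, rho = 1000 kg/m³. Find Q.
Formula: Q = C_d A \sqrt{\frac{2 \Delta P}{\rho}}
Q = 0.6191·0.0078·√(2·(14.04·1000)/1000)·1000 = 25.59 L/s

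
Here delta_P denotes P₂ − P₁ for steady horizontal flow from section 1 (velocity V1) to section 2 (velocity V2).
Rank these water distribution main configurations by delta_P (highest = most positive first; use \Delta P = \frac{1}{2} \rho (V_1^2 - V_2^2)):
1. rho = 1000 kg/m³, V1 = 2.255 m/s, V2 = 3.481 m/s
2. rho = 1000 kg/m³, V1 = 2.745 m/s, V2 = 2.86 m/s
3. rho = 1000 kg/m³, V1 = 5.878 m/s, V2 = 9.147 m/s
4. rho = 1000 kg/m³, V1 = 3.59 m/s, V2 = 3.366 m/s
Case 1: delta_P = -3.516 kPa
Case 2: delta_P = -0.3223 kPa
Case 3: delta_P = -24.56 kPa
Case 4: delta_P = 0.7791 kPa
Ranking (highest first): 4, 2, 1, 3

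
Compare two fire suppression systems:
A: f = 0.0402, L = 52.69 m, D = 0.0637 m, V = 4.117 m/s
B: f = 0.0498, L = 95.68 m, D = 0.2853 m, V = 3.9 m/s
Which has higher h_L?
h_L(A) = 28.73 m, h_L(B) = 12.95 m. Answer: A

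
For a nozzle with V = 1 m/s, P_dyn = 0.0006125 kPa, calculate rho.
Formula: P_{dyn} = \frac{1}{2} \rho V^2
Substituting knowns: 0.0006125 = 0.5·rho·1²/1000
Solving for rho: rho = 2·(0.0006125·1000)/1² = 1.225 kg/m³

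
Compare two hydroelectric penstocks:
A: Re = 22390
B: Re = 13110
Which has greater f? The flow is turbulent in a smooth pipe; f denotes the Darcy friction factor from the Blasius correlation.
f(A) = 0.02583, f(B) = 0.02953. Answer: B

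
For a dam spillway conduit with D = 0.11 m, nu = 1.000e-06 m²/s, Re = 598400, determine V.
Formula: Re = \frac{V D}{\nu}
Substituting knowns: 598400 = V·0.11/1.000e-06
Solving for V: V = 598400·1.000e-06/0.11 = 5.44 m/s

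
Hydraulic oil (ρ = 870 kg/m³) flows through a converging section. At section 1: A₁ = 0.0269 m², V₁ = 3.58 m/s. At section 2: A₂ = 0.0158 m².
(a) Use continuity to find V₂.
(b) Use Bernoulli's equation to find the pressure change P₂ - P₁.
(a) Continuity: A₁V₁=A₂V₂ -> V₂=A₁V₁/A₂=0.0269*3.58/0.0158=6.10 m/s
(b) Bernoulli: P₂-P₁=0.5*rho*(V₁^2-V₂^2)/1000=0.5*870*(3.58^2-6.10^2)/1000=-10.61 kPa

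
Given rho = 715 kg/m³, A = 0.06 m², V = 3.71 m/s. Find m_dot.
Formula: \dot{m} = \rho A V
m_dot = 715·0.06·3.71 = 159.2 kg/s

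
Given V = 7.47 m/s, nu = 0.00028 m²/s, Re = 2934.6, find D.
Formula: Re = \frac{V D}{\nu}
Substituting knowns: 2934.6 = 7.47·D/0.00028
Solving for D: D = 2934.6·0.00028/7.47 = 0.11 m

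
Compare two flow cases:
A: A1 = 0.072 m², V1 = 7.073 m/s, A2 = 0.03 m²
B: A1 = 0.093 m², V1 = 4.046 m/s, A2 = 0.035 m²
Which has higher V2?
V2(A) = 16.98 m/s, V2(B) = 10.75 m/s. Answer: A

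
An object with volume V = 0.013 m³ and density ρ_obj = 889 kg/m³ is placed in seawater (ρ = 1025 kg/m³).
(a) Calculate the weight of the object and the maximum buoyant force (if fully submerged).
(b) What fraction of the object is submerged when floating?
(a) W=rho_obj*g*V=889*9.81*0.013=113.4 N; F_B(max)=rho*g*V=1025*9.81*0.013=130.7 N
(b) Floating fraction=rho_obj/rho=889/1025=0.867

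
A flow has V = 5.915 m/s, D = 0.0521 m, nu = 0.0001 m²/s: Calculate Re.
Formula: Re = \frac{V D}{\nu}
Re = 5.915·0.0521/0.0001 = 3082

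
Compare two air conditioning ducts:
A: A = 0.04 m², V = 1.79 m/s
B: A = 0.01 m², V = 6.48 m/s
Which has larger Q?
Q(A) = 71.6 L/s, Q(B) = 64.8 L/s. Answer: A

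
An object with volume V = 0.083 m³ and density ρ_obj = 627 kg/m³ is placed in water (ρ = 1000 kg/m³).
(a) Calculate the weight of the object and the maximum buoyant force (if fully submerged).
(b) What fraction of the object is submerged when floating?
(a) W=rho_obj*g*V=627*9.81*0.083=510.5 N; F_B(max)=rho*g*V=1000*9.81*0.083=814.2 N
(b) Floating fraction=rho_obj/rho=627/1000=0.627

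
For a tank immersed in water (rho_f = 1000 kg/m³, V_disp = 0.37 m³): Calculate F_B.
Formula: F_B = \rho_f g V_{disp}
F_B = 1000·9.81·0.37 = 3630 N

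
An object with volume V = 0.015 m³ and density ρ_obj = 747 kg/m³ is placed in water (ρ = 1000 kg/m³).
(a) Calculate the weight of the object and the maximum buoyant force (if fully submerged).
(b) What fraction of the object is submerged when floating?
(a) W=rho_obj*g*V=747*9.81*0.015=109.9 N; F_B(max)=rho*g*V=1000*9.81*0.015=147.2 N
(b) Floating fraction=rho_obj/rho=747/1000=0.747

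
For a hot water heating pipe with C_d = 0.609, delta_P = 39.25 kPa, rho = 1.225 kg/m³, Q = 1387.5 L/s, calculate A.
Formula: Q = C_d A \sqrt{\frac{2 \Delta P}{\rho}}
Substituting knowns: 1387.5 = 0.609·A·√(2·(39.25·1000)/1.225)·1000
Solving for A: A = (1387.5/1000)/(0.609·√(2·(39.25·1000)/1.225)) = 0.009 m²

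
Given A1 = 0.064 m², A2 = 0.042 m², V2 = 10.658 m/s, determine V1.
Formula: V_2 = \frac{A_1 V_1}{A_2}
Substituting knowns: 10.658 = 0.064·V1/0.042
Solving for V1: V1 = 10.658·0.042/0.064 = 6.994 m/s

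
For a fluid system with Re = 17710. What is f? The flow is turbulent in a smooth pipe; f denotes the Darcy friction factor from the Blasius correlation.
Formula: f = \frac{0.316}{Re^{0.25}}
f = 0.316/17710^0.25 = 0.02739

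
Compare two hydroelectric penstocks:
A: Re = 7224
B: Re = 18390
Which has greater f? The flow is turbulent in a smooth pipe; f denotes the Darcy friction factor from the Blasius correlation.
f(A) = 0.03428, f(B) = 0.02714. Answer: A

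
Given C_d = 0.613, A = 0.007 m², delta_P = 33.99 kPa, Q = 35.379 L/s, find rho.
Formula: Q = C_d A \sqrt{\frac{2 \Delta P}{\rho}}
Substituting knowns: 35.379 = 0.613·0.007·√(2·(33.99·1000)/rho)·1000
Solving for rho: rho = 2·(33.99·1000)/((35.379/1000)/(0.613·0.007))² = 1000 kg/m³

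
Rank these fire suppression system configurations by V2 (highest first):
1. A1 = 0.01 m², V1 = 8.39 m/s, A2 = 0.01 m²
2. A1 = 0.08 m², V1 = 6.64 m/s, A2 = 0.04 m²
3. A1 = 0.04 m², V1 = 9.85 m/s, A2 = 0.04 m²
Case 1: V2 = 8.39 m/s
Case 2: V2 = 13.28 m/s
Case 3: V2 = 9.85 m/s
Ranking (highest first): 2, 3, 1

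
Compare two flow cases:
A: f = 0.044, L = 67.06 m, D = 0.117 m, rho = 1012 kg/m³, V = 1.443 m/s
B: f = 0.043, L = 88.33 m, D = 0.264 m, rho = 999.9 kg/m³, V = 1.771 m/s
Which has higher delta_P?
delta_P(A) = 26.57 kPa, delta_P(B) = 22.56 kPa. Answer: A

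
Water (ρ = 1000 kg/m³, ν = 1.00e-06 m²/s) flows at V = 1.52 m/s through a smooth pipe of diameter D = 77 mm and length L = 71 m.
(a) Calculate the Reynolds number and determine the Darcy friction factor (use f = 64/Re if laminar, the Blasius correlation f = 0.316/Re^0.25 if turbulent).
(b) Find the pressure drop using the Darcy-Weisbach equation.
(a) Re = V·D/ν = 1.52·0.077/1.00e-06 = 117040 → turbulent (Re > 4000); f = 0.316/Re^0.25 = 0.316/117040^0.25 = 0.017085 (Blasius is strictly valid for Re ≲ 1e5; used here as the smooth-pipe estimate the problem specifies)
(b) Darcy-Weisbach: ΔP = f·(L/D)·½ρV²/1000 = 0.017085·(71/0.077)·½·1000·1.52²/1000 = 18.2 kPa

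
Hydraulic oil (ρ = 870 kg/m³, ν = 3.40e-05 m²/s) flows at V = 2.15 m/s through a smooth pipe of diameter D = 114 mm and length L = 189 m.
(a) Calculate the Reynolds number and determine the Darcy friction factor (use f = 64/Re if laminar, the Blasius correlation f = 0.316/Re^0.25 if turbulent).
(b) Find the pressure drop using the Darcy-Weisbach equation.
(a) Re = V·D/ν = 2.15·0.114/3.40e-05 = 7208.8 → turbulent (Re > 4000); f = 0.316/Re^0.25 = 0.316/7208.8^0.25 = 0.034294
(b) Darcy-Weisbach: ΔP = f·(L/D)·½ρV²/1000 = 0.034294·(189/0.114)·½·870·2.15²/1000 = 114.3 kPa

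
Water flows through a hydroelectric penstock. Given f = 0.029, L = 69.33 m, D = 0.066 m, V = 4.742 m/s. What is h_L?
Formula: h_L = f \frac{L}{D} \frac{V^2}{2g}
h_L = 0.029·(69.33/0.066)·4.742²/(2·9.81) = 34.91 m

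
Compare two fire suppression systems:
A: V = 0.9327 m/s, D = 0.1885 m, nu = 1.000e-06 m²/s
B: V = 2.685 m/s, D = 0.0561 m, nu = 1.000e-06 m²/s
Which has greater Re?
Re(A) = 175814, Re(B) = 150628. Answer: A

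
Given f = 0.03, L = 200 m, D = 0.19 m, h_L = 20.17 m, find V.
Formula: h_L = f \frac{L}{D} \frac{V^2}{2g}
Substituting knowns: 20.17 = 0.03·(200/0.19)·V²/(2·9.81)
Solving for V: V = √(20.17·2·9.81/(0.03·(200/0.19))) = 3.54 m/s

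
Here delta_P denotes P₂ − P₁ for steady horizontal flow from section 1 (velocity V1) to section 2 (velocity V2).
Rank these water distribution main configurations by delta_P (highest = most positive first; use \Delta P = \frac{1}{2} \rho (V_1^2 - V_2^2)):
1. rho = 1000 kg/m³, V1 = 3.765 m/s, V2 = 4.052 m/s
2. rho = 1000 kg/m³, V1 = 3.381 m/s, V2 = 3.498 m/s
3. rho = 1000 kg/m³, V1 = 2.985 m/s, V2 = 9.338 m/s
Case 1: delta_P = -1.122 kPa
Case 2: delta_P = -0.4024 kPa
Case 3: delta_P = -39.14 kPa
Ranking (highest first): 2, 1, 3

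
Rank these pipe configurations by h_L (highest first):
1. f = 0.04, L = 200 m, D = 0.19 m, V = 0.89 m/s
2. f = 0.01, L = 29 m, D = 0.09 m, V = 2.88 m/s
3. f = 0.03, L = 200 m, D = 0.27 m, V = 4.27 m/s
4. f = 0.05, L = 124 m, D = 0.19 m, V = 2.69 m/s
Case 1: h_L = 1.7 m
Case 2: h_L = 1.362 m
Case 3: h_L = 20.65 m
Case 4: h_L = 12.03 m
Ranking (highest first): 3, 4, 1, 2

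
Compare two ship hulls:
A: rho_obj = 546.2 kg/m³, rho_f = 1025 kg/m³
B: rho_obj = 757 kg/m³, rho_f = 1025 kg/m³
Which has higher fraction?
fraction(A) = 0.5329, fraction(B) = 0.7385. Answer: B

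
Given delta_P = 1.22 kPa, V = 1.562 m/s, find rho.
Formula: V = \sqrt{\frac{2 \Delta P}{\rho}}
Substituting knowns: 1.562 = √(2·(1.22·1000)/rho)
Solving for rho: rho = 2·(1.22·1000)/1.562² = 1000 kg/m³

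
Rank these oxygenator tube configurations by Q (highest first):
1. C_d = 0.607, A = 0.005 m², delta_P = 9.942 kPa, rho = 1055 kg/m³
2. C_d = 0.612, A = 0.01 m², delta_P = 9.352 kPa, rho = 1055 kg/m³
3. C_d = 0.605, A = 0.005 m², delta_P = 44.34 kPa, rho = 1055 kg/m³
Case 1: Q = 13.18 L/s
Case 2: Q = 25.77 L/s
Case 3: Q = 27.73 L/s
Ranking (highest first): 3, 2, 1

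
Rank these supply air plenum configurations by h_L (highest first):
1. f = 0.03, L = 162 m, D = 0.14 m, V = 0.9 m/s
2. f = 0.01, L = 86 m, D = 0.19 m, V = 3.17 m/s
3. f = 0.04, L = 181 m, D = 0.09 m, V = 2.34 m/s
Case 1: h_L = 1.433 m
Case 2: h_L = 2.318 m
Case 3: h_L = 22.45 m
Ranking (highest first): 3, 2, 1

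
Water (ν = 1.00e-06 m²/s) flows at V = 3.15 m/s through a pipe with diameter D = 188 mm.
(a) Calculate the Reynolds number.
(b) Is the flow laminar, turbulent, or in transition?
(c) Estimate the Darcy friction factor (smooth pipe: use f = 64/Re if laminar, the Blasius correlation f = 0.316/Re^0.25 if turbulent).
(a) Re = V·D/ν = 3.15·0.188/1.00e-06 = 592200
(b) Flow regime: turbulent (Re > 4000)
(c) Friction factor: f = 0.316/Re^0.25 = 0.316/592200^0.25 = 0.01139 (Blasius is strictly valid for Re ≲ 1e5; used here as the smooth-pipe estimate the problem specifies)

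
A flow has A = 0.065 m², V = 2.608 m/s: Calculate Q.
Formula: Q = A V
Q = 0.065·2.608·1000 = 169.5 L/s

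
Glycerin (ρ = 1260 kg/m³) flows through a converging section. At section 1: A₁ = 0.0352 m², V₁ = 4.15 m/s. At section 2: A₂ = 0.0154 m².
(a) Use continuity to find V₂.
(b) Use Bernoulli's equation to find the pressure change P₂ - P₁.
(a) Continuity: A₁V₁=A₂V₂ -> V₂=A₁V₁/A₂=0.0352*4.15/0.0154=9.49 m/s
(b) Bernoulli: P₂-P₁=0.5*rho*(V₁^2-V₂^2)/1000=0.5*1260*(4.15^2-9.49^2)/1000=-45.89 kPa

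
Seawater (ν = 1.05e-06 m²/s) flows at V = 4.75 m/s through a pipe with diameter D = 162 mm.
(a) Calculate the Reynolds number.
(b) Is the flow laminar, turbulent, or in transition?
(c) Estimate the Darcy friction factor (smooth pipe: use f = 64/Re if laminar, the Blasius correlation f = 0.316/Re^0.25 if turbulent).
(a) Re = V·D/ν = 4.75·0.162/1.05e-06 = 732860
(b) Flow regime: turbulent (Re > 4000)
(c) Friction factor: f = 0.316/Re^0.25 = 0.316/732860^0.25 = 0.0108 (Blasius is strictly valid for Re ≲ 1e5; used here as the smooth-pipe estimate the problem specifies)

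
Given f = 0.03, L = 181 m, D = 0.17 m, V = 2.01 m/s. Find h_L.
Formula: h_L = f \frac{L}{D} \frac{V^2}{2g}
h_L = 0.03·(181/0.17)·2.01²/(2·9.81) = 6.577 m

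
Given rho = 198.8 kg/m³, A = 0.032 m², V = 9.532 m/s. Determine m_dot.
Formula: \dot{m} = \rho A V
m_dot = 198.8·0.032·9.532 = 60.64 kg/s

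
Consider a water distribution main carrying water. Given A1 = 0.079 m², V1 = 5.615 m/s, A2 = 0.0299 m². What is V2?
Formula: V_2 = \frac{A_1 V_1}{A_2}
V2 = 0.079·5.615/0.0299 = 14.84 m/s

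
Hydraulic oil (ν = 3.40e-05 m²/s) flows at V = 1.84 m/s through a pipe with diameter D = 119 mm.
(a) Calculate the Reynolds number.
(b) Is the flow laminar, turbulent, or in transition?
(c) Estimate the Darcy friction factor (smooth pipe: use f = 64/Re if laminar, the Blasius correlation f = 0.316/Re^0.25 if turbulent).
(a) Re = V·D/ν = 1.84·0.119/3.40e-05 = 6440
(b) Flow regime: turbulent (Re > 4000)
(c) Friction factor: f = 0.316/Re^0.25 = 0.316/6440^0.25 = 0.03527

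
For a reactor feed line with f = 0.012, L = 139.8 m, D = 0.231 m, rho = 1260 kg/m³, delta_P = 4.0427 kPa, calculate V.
Formula: \Delta P = f \frac{L}{D} \frac{\rho V^2}{2}
Substituting knowns: 4.0427 = 0.012·(139.8/0.231)·0.5·1260·V²/1000
Solving for V: V = √((4.0427·1000)/(0.012·(139.8/0.231)·0.5·1260)) = 0.94 m/s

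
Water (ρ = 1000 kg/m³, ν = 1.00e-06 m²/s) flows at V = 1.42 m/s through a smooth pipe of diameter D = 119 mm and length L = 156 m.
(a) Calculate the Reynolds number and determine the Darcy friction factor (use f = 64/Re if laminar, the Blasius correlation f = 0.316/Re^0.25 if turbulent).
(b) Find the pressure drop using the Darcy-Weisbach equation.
(a) Re = V·D/ν = 1.42·0.119/1.00e-06 = 168980 → turbulent (Re > 4000); f = 0.316/Re^0.25 = 0.316/168980^0.25 = 0.015586 (Blasius is strictly valid for Re ≲ 1e5; used here as the smooth-pipe estimate the problem specifies)
(b) Darcy-Weisbach: ΔP = f·(L/D)·½ρV²/1000 = 0.015586·(156/0.119)·½·1000·1.42²/1000 = 20.6 kPa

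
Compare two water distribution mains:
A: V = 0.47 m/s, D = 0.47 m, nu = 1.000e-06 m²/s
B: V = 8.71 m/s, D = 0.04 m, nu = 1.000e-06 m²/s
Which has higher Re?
Re(A) = 220900, Re(B) = 348400. Answer: B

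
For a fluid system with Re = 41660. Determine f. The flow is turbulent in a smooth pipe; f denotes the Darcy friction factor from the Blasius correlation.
Formula: f = \frac{0.316}{Re^{0.25}}
f = 0.316/41660^0.25 = 0.02212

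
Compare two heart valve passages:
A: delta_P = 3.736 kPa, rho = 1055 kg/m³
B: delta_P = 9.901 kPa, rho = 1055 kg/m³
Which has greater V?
V(A) = 2.661 m/s, V(B) = 4.332 m/s. Answer: B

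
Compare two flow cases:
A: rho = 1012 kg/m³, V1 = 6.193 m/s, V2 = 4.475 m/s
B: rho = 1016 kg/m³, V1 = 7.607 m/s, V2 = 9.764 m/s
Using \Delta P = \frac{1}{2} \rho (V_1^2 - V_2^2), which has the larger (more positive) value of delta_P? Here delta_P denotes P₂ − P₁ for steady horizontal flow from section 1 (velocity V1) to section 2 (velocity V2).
delta_P(A) = 9.274 kPa, delta_P(B) = -19.03 kPa. Answer: A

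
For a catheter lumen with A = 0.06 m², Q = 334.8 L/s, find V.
Formula: Q = A V
Substituting knowns: 334.8 = 0.06·V·1000
Solving for V: V = (334.8/1000)/0.06 = 5.58 m/s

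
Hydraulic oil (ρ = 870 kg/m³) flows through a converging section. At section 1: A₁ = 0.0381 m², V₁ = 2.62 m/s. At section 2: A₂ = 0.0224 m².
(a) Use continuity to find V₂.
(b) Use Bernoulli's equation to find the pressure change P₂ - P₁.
(a) Continuity: A₁V₁=A₂V₂ -> V₂=A₁V₁/A₂=0.0381*2.62/0.0224=4.46 m/s
(b) Bernoulli: P₂-P₁=0.5*rho*(V₁^2-V₂^2)/1000=0.5*870*(2.62^2-4.46^2)/1000=-5.667 kPa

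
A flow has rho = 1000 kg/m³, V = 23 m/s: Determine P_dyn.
Formula: P_{dyn} = \frac{1}{2} \rho V^2
P_dyn = 0.5·1000·23²/1000 = 264.5 kPa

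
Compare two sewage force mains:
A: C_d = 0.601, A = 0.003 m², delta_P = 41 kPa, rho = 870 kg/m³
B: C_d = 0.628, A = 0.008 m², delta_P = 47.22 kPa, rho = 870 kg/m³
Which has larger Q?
Q(A) = 17.5 L/s, Q(B) = 52.34 L/s. Answer: B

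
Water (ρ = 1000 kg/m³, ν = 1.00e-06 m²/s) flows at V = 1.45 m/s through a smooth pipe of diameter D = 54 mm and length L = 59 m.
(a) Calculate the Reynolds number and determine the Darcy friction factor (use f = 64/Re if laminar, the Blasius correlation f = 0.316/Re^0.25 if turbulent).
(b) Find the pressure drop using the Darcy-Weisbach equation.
(a) Re = V·D/ν = 1.45·0.054/1.00e-06 = 78300 → turbulent (Re > 4000); f = 0.316/Re^0.25 = 0.316/78300^0.25 = 0.018891
(b) Darcy-Weisbach: ΔP = f·(L/D)·½ρV²/1000 = 0.018891·(59/0.054)·½·1000·1.45²/1000 = 21.7 kPa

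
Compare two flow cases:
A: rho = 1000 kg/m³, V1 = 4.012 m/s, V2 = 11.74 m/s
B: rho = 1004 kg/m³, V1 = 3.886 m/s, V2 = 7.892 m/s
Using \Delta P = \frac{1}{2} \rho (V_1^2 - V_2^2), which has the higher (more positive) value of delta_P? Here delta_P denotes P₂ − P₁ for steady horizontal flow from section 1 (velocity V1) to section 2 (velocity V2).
delta_P(A) = -60.87 kPa, delta_P(B) = -23.69 kPa. Answer: B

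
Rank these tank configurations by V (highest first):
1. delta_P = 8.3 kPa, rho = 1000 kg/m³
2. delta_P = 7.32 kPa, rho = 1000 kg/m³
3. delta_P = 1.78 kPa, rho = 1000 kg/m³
Case 1: V = 4.074 m/s
Case 2: V = 3.826 m/s
Case 3: V = 1.887 m/s
Ranking (highest first): 1, 2, 3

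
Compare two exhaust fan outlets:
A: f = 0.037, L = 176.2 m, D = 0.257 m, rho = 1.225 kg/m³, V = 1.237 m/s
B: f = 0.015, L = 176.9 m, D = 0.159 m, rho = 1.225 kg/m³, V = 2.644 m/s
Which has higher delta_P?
delta_P(A) = 0.02377 kPa, delta_P(B) = 0.07146 kPa. Answer: B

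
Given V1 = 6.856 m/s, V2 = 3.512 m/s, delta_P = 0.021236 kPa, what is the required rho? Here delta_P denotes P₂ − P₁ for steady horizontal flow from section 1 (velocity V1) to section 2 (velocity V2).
Formula: \Delta P = \frac{1}{2} \rho (V_1^2 - V_2^2)
Substituting knowns: 0.021236 = 0.5·rho·(6.856² − 3.512²)/1000
Solving for rho: rho = 2·(0.021236·1000)/(6.856² − 3.512²) = 1.225 kg/m³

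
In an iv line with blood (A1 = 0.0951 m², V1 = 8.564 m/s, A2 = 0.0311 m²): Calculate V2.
Formula: V_2 = \frac{A_1 V_1}{A_2}
V2 = 0.0951·8.564/0.0311 = 26.19 m/s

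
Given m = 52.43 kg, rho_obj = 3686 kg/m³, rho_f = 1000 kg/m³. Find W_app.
Formula: W_{app} = mg\left(1 - \frac{\rho_f}{\rho_{obj}}\right)
W_app = 52.43·9.81·(1 − 1000/3686) = 374.8 N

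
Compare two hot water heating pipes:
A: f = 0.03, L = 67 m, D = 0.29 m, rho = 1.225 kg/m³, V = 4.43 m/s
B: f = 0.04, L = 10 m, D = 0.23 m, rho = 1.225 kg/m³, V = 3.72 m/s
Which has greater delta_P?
delta_P(A) = 0.08331 kPa, delta_P(B) = 0.01474 kPa. Answer: A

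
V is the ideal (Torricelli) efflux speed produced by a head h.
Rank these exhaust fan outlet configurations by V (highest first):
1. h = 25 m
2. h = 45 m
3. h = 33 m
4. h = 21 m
Case 1: V = 22.15 m/s
Case 2: V = 29.71 m/s
Case 3: V = 25.45 m/s
Case 4: V = 20.3 m/s
Ranking (highest first): 2, 3, 1, 4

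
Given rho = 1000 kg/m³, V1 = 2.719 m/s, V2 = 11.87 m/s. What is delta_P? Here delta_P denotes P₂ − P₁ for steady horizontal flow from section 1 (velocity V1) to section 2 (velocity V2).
Formula: \Delta P = \frac{1}{2} \rho (V_1^2 - V_2^2)
delta_P = 0.5·1000·(2.719² − 11.87²)/1000 = -66.75 kPa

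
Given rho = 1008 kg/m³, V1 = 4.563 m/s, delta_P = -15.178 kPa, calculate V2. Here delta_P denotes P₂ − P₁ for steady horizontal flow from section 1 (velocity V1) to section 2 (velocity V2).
Formula: \Delta P = \frac{1}{2} \rho (V_1^2 - V_2^2)
Substituting knowns: -15.178 = 0.5·1008·(4.563² − V2²)/1000
Solving for V2: V2 = √(4.563² − 2·(-15.178·1000)/1008) = 7.137 m/s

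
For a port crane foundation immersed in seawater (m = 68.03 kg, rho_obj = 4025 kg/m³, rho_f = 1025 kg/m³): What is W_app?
Formula: W_{app} = mg\left(1 - \frac{\rho_f}{\rho_{obj}}\right)
W_app = 68.03·9.81·(1 − 1025/4025) = 497.4 N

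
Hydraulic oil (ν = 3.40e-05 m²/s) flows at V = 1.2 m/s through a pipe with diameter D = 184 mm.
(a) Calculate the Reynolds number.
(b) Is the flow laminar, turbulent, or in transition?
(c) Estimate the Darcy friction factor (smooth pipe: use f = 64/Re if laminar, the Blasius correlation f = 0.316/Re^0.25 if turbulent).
(a) Re = V·D/ν = 1.2·0.184/3.40e-05 = 6494.1
(b) Flow regime: turbulent (Re > 4000)
(c) Friction factor: f = 0.316/Re^0.25 = 0.316/6494.1^0.25 = 0.0352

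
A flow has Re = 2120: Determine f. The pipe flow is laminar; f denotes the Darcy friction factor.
Formula: f = \frac{64}{Re}
f = 64/2120 = 0.03019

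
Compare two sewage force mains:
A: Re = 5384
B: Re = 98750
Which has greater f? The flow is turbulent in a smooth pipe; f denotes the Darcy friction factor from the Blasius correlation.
f(A) = 0.03689, f(B) = 0.01783. Answer: A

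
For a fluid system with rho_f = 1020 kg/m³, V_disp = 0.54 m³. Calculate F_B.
Formula: F_B = \rho_f g V_{disp}
F_B = 1020·9.81·0.54 = 5403 N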